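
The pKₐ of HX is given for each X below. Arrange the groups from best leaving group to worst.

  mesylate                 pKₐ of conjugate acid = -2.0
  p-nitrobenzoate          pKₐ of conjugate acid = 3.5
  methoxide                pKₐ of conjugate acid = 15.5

Lower conjugate-acid pKₐ ⇒ weaker base ⇒ better leaving group.
Sorting by the given values: mesylate (-2.0), p-nitrobenzoate (3.5), methoxide (15.5).

mesylate > p-nitrobenzoate > methoxide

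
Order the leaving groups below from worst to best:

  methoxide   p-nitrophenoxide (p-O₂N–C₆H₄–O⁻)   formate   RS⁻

methoxide < RS⁻ < p-nitrophenoxide (p-O₂N–C₆H₄–O⁻) < formate

The more stable X⁻ (or X) is on its own — i.e. the weaker a base it is — the better a leaving group it makes.
formate: pKₐ(HCOOH) ≈ 3.8
p-nitrophenoxide (p-O₂N–C₆H₄–O⁻): pKₐ(p-nitrophenol) ≈ 7.2
RS⁻: pKₐ(RSH (a thiol)) ≈ 10.5
methoxide: pKₐ(CH₃OH) ≈ 15.5
Reversing gives the worst-to-best order requested.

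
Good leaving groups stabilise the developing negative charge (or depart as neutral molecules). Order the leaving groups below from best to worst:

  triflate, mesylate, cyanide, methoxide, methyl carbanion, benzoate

triflate > mesylate > benzoate > cyanide > methoxide > methyl carbanion

Rank by basicity of the departing species: weakest base leaves most easily.
triflate: pKₐ(CF₃SO₃H (triflic acid)) ≈ -14 — charge spread over three oxygens and a CF₃ group; the premier leaving group in synthesis
mesylate: pKₐ(CH₃SO₃H (MsOH)) ≈ -1.9 — resonance-delocalised alkanesulfonate
benzoate: pKₐ(C₆H₅COOH) ≈ 4.2 — aryl carboxylate
cyanide: pKₐ(HCN) ≈ 9.2 — sp carbon stabilises the charge somewhat, but still a poor LG
methoxide: pKₐ(CH₃OH) ≈ 15.5
methyl carbanion: pKₐ(CH₄) ≈ 48 — unstabilised carbanion; the worst conceivable leaving group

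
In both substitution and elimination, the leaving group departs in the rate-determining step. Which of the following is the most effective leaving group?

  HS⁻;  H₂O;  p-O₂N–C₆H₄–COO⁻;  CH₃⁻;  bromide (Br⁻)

bromide (Br⁻): pKₐ(HBr) ≈ -9
H₂O: pKₐ(H₃O⁺) ≈ -1.7
p-O₂N–C₆H₄–COO⁻: pKₐ(p-nitrobenzoic acid) ≈ 3.4
HS⁻: pKₐ(H₂S) ≈ 7
CH₃⁻: pKₐ(CH₄) ≈ 48

bromide (Br⁻)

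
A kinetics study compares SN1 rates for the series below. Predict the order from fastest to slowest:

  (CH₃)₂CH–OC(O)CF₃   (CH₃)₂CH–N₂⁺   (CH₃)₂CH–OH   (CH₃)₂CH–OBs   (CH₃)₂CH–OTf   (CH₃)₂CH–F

The skeletons are identical, so relative rate is governed entirely by leaving-group ability.
Leaving-group ability tracks the stability of the departed species; conjugate-acid pKₐ is the usual yardstick (lower pKₐ → better LG).
(CH₃)₂CH–N₂⁺ loses N₂: no meaningful conjugate acid; N₂ departs as an exceptionally stable neutral molecule
(CH₃)₂CH–OTf loses OTf⁻: pKₐ(CF₃SO₃H (triflic acid)) ≈ -14
(CH₃)₂CH–OBs loses OBs⁻: pKₐ(p-BrC₆H₄SO₃H) ≈ -2.8
(CH₃)₂CH–OC(O)CF₃ loses CF₃COO⁻: pKₐ(CF₃COOH) ≈ 0.2
(CH₃)₂CH–F loses F⁻: pKₐ(HF) ≈ 3.2
(CH₃)₂CH–OH loses OH⁻: pKₐ(H₂O) ≈ 15.7

(CH₃)₂CH–N₂⁺ > (CH₃)₂CH–OTf > (CH₃)₂CH–OBs > (CH₃)₂CH–OC(O)CF₃ > (CH₃)₂CH–F > (CH₃)₂CH–OH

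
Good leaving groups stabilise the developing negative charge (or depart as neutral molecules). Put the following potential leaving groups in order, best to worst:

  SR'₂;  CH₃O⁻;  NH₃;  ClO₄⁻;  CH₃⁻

ClO₄⁻ > SR'₂ > NH₃ > CH₃O⁻ > CH₃⁻

Rank by basicity of the departing species: weakest base leaves most easily.
ClO₄⁻: pKₐ(HClO₄) ≈ -10
SR'₂: pKₐ(R'₂SH⁺) ≈ -7 — neutral; leaves from a sulfonium salt (R–SR'₂⁺)
NH₃: pKₐ(NH₄⁺) ≈ 9.2 — neutral but moderately basic; leaves from R–NH₃⁺
CH₃O⁻: pKₐ(CH₃OH) ≈ 15.5
CH₃⁻: pKₐ(CH₄) ≈ 48 — unstabilised carbanion; the worst conceivable leaving group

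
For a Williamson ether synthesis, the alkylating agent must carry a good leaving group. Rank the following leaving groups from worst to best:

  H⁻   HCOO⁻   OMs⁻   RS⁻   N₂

H⁻ < RS⁻ < HCOO⁻ < OMs⁻ < N₂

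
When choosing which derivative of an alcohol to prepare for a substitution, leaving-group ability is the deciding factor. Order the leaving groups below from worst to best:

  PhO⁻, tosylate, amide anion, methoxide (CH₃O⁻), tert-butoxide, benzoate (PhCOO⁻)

amide anion < tert-butoxide < methoxide (CH₃O⁻) < PhO⁻ < benzoate (PhCOO⁻) < tosylate

A good leaving group is a weak base: the lower the pKₐ of its conjugate acid, the more readily it departs.
tosylate: pKₐ(p-CH₃C₆H₄SO₃H (TsOH)) ≈ -2.8
benzoate (PhCOO⁻): pKₐ(C₆H₅COOH) ≈ 4.2 — aryl carboxylate
PhO⁻: pKₐ(C₆H₅OH (phenol)) ≈ 10 — resonance into the ring helps, but still a poor LG
methoxide (CH₃O⁻): pKₐ(CH₃OH) ≈ 15.5
tert-butoxide: pKₐ(t-BuOH) ≈ 18 — bulky, strongly basic alkoxide
amide anion: pKₐ(NH₃) ≈ 38 — extremely strong base; never a leaving group
The question asks for worst first, so the sequence is read in increasing leaving-group ability.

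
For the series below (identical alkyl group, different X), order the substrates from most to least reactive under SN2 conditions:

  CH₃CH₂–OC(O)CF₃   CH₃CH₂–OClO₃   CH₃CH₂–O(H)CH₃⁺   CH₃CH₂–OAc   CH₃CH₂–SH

Identical carbon frameworks mean the comparison reduces to leaving-group quality.
Rank by basicity of the departing species: weakest base leaves most easily.
CH₃CH₂–OClO₃ loses ClO₄⁻: pKₐ(HClO₄) ≈ -10
CH₃CH₂–O(H)CH₃⁺ loses R'OH: pKₐ(R'OH₂⁺) ≈ -2.4
CH₃CH₂–OC(O)CF₃ loses CF₃COO⁻: pKₐ(CF₃COOH) ≈ 0.2
CH₃CH₂–OAc loses AcO⁻: pKₐ(CH₃COOH) ≈ 4.8
CH₃CH₂–SH loses HS⁻: pKₐ(H₂S) ≈ 7

CH₃CH₂–OClO₃ > CH₃CH₂–O(H)CH₃⁺ > CH₃CH₂–OC(O)CF₃ > CH₃CH₂–OAc > CH₃CH₂–SH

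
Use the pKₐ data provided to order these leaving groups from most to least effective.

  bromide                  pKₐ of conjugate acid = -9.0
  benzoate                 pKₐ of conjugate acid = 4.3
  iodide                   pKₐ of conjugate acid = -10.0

Lower conjugate-acid pKₐ ⇒ weaker base ⇒ better leaving group.
Sorting by the given values: iodide (-10.0), bromide (-9.0), benzoate (4.3).

iodide > bromide > benzoate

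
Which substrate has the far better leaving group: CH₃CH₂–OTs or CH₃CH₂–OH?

CH₃CH₂–OTs

From CH₃CH₂–OH the departing group would be OH⁻ (pKₐ(H₂O) ≈ 15.7). Strong base; essentially never leaves without prior activation.
From CH₃CH₂–OTs the leaving group is OTs⁻ (pKₐ(p-CH₃C₆H₄SO₃H (TsOH)) ≈ -2.8). Resonance-delocalised arenesulfonate.
(In practice CH₃CH₂–OTs is made from CH₃CH₂–OH by treatment with TsCl / pyridine, converting the hydroxyl into a tosylate.)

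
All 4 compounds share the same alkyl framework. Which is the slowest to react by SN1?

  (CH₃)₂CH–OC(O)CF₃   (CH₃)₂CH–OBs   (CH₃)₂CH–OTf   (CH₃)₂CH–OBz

(CH₃)₂CH–OBz

The skeletons are identical, so relative rate is governed entirely by leaving-group ability.
A good leaving group is a weak base: the lower the pKₐ of its conjugate acid, the more readily it departs.
(CH₃)₂CH–OTf loses OTf⁻: pKₐ(CF₃SO₃H (triflic acid)) ≈ -14
(CH₃)₂CH–OBs loses OBs⁻: pKₐ(p-BrC₆H₄SO₃H) ≈ -2.8
(CH₃)₂CH–OC(O)CF₃ loses CF₃COO⁻: pKₐ(CF₃COOH) ≈ 0.2
(CH₃)₂CH–OBz loses PhCOO⁻: pKₐ(C₆H₅COOH) ≈ 4.2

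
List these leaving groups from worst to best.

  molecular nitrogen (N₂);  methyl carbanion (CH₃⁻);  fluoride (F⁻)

Rank by basicity of the departing species: weakest base leaves most easily.
molecular nitrogen (N₂): no meaningful conjugate acid; N₂ departs as an exceptionally stable neutral molecule
fluoride (F⁻): pKₐ(HF) ≈ 3.2
methyl carbanion (CH₃⁻): pKₐ(CH₄) ≈ 48
Listed from poorest to best leaving group as asked.

methyl carbanion (CH₃⁻) < fluoride (F⁻) < molecular nitrogen (N₂)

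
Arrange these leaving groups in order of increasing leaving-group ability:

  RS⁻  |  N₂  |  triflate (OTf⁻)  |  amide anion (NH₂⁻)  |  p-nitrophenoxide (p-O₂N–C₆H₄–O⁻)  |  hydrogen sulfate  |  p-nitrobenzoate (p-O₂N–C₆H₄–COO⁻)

amide anion (NH₂⁻) < RS⁻ < p-nitrophenoxide (p-O₂N–C₆H₄–O⁻) < p-nitrobenzoate (p-O₂N–C₆H₄–COO⁻) < hydrogen sulfate < triflate (OTf⁻) < N₂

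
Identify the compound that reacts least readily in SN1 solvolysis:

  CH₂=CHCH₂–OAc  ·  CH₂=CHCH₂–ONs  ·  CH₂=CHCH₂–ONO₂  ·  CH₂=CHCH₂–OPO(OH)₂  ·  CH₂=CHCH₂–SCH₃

CH₂=CHCH₂–SCH₃

Same R in every case — rank the leaving groups.
The more stable X⁻ (or X) is on its own — i.e. the weaker a base it is — the better a leaving group it makes.
CH₂=CHCH₂–ONs loses ONs⁻: pKₐ(p-O₂NC₆H₄SO₃H) ≈ -3.5
CH₂=CHCH₂–ONO₂ loses NO₃⁻: pKₐ(HNO₃) ≈ -1.3
CH₂=CHCH₂–OPO(OH)₂ loses H₂PO₄⁻: pKₐ(H₃PO₄) ≈ 2.1
CH₂=CHCH₂–OAc loses AcO⁻: pKₐ(CH₃COOH) ≈ 4.8
CH₂=CHCH₂–SCH₃ loses RS⁻: pKₐ(RSH (a thiol)) ≈ 10.5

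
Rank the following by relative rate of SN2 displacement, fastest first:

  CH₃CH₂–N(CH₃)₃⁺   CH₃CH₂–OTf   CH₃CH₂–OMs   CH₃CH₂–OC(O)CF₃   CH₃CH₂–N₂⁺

CH₃CH₂–N₂⁺ > CH₃CH₂–OTf > CH₃CH₂–OMs > CH₃CH₂–OC(O)CF₃ > CH₃CH₂–N(CH₃)₃⁺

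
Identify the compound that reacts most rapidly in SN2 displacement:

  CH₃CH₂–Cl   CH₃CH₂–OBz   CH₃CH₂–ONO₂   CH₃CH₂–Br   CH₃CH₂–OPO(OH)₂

Same R in every case — rank the leaving groups.
Leaving-group ability tracks the stability of the departed species; conjugate-acid pKₐ is the usual yardstick (lower pKₐ → better LG).
CH₃CH₂–Br loses Br⁻: pKₐ(HBr) ≈ -9
CH₃CH₂–Cl loses Cl⁻: pKₐ(HCl) ≈ -7
CH₃CH₂–ONO₂ loses NO₃⁻: pKₐ(HNO₃) ≈ -1.3
CH₃CH₂–OPO(OH)₂ loses H₂PO₄⁻: pKₐ(H₃PO₄) ≈ 2.1
CH₃CH₂–OBz loses PhCOO⁻: pKₐ(C₆H₅COOH) ≈ 4.2

CH₃CH₂–Br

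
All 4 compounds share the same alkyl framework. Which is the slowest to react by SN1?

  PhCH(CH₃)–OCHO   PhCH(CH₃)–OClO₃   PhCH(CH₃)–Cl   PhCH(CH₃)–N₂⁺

PhCH(CH₃)–OCHO

Identical carbon frameworks mean the comparison reduces to leaving-group quality.
A good leaving group is a weak base: the lower the pKₐ of its conjugate acid, the more readily it departs.
PhCH(CH₃)–N₂⁺ loses N₂: no meaningful conjugate acid; N₂ departs as an exceptionally stable neutral molecule
PhCH(CH₃)–OClO₃ loses ClO₄⁻: pKₐ(HClO₄) ≈ -10
PhCH(CH₃)–Cl loses Cl⁻: pKₐ(HCl) ≈ -7
PhCH(CH₃)–OCHO loses HCOO⁻: pKₐ(HCOOH) ≈ 3.8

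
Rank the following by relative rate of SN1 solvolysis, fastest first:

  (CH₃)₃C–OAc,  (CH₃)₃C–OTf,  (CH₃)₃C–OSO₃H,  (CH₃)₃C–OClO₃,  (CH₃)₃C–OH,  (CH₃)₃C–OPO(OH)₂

(CH₃)₃C–OTf > (CH₃)₃C–OClO₃ > (CH₃)₃C–OSO₃H > (CH₃)₃C–OPO(OH)₂ > (CH₃)₃C–OAc > (CH₃)₃C–OH

The skeletons are identical, so relative rate is governed entirely by leaving-group ability.
Leaving-group ability tracks the stability of the departed species; conjugate-acid pKₐ is the usual yardstick (lower pKₐ → better LG).
(CH₃)₃C–OTf loses OTf⁻: pKₐ(CF₃SO₃H (triflic acid)) ≈ -14
(CH₃)₃C–OClO₃ loses ClO₄⁻: pKₐ(HClO₄) ≈ -10
(CH₃)₃C–OSO₃H loses HSO₄⁻: pKₐ(H₂SO₄) ≈ -3
(CH₃)₃C–OPO(OH)₂ loses H₂PO₄⁻: pKₐ(H₃PO₄) ≈ 2.1
(CH₃)₃C–OAc loses AcO⁻: pKₐ(CH₃COOH) ≈ 4.8
(CH₃)₃C–OH loses OH⁻: pKₐ(H₂O) ≈ 15.7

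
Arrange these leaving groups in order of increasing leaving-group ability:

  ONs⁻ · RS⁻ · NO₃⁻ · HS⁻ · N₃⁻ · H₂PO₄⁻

The more stable X⁻ (or X) is on its own — i.e. the weaker a base it is — the better a leaving group it makes.
ONs⁻: pKₐ(p-O₂NC₆H₄SO₃H) ≈ -3.5 — p-nitro group further stabilises the sulfonate
NO₃⁻: pKₐ(HNO₃) ≈ -1.3 — resonance-delocalised over three oxygens
H₂PO₄⁻: pKₐ(H₃PO₄) ≈ 2.1 — moderate base; biological leaving group after further activation
N₃⁻: pKₐ(HN₃) ≈ 4.7 — linear, resonance-stabilised
HS⁻: pKₐ(H₂S) ≈ 7 — larger and more polarisable than the oxygen analogue
RS⁻: pKₐ(RSH (a thiol)) ≈ 10.5 — moderately basic; rarely leaves without activation
The question asks for worst first, so the sequence is read in increasing leaving-group ability.

RS⁻ < HS⁻ < N₃⁻ < H₂PO₄⁻ < NO₃⁻ < ONs⁻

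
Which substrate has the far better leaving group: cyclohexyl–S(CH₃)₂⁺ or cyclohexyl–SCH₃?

cyclohexyl–S(CH₃)₂⁺

From cyclohexyl–SCH₃ the departing group would be RS⁻ (pKₐ(RSH (a thiol)) ≈ 10.5). Moderately basic; rarely leaves without activation.
From cyclohexyl–S(CH₃)₂⁺ the leaving group is SR'₂ (pKₐ(R'₂SH⁺) ≈ -7). Neutral; leaves from a sulfonium salt (R–SR'₂⁺).
(In practice cyclohexyl–S(CH₃)₂⁺ is made from cyclohexyl–SCH₃ by S-methylation with CH₃I, allowing neutral dimethyl sulfide, rather than methanethiolate, to depart.)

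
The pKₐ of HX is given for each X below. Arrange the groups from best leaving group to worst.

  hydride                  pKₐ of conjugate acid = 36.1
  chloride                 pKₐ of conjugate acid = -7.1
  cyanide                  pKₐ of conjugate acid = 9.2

chloride > cyanide > hydride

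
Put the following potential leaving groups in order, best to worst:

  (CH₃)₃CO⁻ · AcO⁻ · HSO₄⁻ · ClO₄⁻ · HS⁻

A good leaving group is a weak base: the lower the pKₐ of its conjugate acid, the more readily it departs.
ClO₄⁻: pKₐ(HClO₄) ≈ -10
HSO₄⁻: pKₐ(H₂SO₄) ≈ -3
AcO⁻: pKₐ(CH₃COOH) ≈ 4.8
HS⁻: pKₐ(H₂S) ≈ 7
(CH₃)₃CO⁻: pKₐ(t-BuOH) ≈ 18

ClO₄⁻ > HSO₄⁻ > AcO⁻ > HS⁻ > (CH₃)₃CO⁻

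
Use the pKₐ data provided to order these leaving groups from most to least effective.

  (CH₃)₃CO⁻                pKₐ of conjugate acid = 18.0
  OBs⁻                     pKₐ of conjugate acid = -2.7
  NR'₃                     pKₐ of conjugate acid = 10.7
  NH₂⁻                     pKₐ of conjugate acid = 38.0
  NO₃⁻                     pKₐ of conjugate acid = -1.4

OBs⁻ > NO₃⁻ > NR'₃ > (CH₃)₃CO⁻ > NH₂⁻

Lower conjugate-acid pKₐ ⇒ weaker base ⇒ better leaving group.
Sorting by the given values: OBs⁻ (-2.7), NO₃⁻ (-1.4), NR'₃ (10.7), (CH₃)₃CO⁻ (18.0), NH₂⁻ (38.0).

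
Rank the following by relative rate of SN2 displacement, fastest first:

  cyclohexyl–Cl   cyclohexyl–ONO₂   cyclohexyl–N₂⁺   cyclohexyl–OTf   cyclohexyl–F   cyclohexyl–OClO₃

With the same alkyl group throughout, only the leaving group differentiates the rates.
Rank by basicity of the departing species: weakest base leaves most easily.
cyclohexyl–N₂⁺ loses N₂: no meaningful conjugate acid; N₂ departs as an exceptionally stable neutral molecule
cyclohexyl–OTf loses OTf⁻: pKₐ(CF₃SO₃H (triflic acid)) ≈ -14
cyclohexyl–OClO₃ loses ClO₄⁻: pKₐ(HClO₄) ≈ -10
cyclohexyl–Cl loses Cl⁻: pKₐ(HCl) ≈ -7
cyclohexyl–ONO₂ loses NO₃⁻: pKₐ(HNO₃) ≈ -1.3
cyclohexyl–F loses F⁻: pKₐ(HF) ≈ 3.2

cyclohexyl–N₂⁺ > cyclohexyl–OTf > cyclohexyl–OClO₃ > cyclohexyl–Cl > cyclohexyl–ONO₂ > cyclohexyl–F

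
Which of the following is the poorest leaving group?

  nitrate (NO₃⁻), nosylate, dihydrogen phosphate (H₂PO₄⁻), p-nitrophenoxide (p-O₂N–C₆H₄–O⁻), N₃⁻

p-nitrophenoxide (p-O₂N–C₆H₄–O⁻)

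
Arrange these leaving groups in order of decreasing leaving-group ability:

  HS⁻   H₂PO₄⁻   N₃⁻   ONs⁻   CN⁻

ONs⁻ > H₂PO₄⁻ > N₃⁻ > HS⁻ > CN⁻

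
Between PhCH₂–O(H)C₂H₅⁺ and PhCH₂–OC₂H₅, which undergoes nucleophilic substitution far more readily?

PhCH₂–O(H)C₂H₅⁺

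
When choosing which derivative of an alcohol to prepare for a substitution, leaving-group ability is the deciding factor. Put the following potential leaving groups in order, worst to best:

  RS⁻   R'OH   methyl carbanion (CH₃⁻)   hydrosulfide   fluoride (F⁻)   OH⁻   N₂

N₂: no meaningful conjugate acid; N₂ departs as an exceptionally stable neutral molecule
R'OH: pKₐ(R'OH₂⁺) ≈ -2.4 — neutral; leaves from a protonated ether (an oxonium ion, R–O(H)R'⁺)
fluoride (F⁻): pKₐ(HF) ≈ 3.2 — small and strongly basic; the poor halide leaving group
hydrosulfide: pKₐ(H₂S) ≈ 7
RS⁻: pKₐ(RSH (a thiol)) ≈ 10.5 — moderately basic; rarely leaves without activation
OH⁻: pKₐ(H₂O) ≈ 15.7
methyl carbanion (CH₃⁻): pKₐ(CH₄) ≈ 48 — unstabilised carbanion; the worst conceivable leaving group
The question asks for worst first, so the sequence is read in increasing leaving-group ability.

methyl carbanion (CH₃⁻) < OH⁻ < RS⁻ < hydrosulfide < fluoride (F⁻) < R'OH < N₂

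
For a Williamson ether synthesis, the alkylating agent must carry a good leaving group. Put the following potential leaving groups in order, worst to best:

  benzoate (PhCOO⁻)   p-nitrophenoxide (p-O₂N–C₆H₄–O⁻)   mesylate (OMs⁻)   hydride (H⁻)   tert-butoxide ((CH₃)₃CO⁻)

Leaving-group ability tracks the stability of the departed species; conjugate-acid pKₐ is the usual yardstick (lower pKₐ → better LG).
mesylate (OMs⁻): pKₐ(CH₃SO₃H (MsOH)) ≈ -1.9
benzoate (PhCOO⁻): pKₐ(C₆H₅COOH) ≈ 4.2
p-nitrophenoxide (p-O₂N–C₆H₄–O⁻): pKₐ(p-nitrophenol) ≈ 7.2
tert-butoxide ((CH₃)₃CO⁻): pKₐ(t-BuOH) ≈ 18
hydride (H⁻): pKₐ(H₂) ≈ 36
Listed from poorest to best leaving group as asked.

hydride (H⁻) < tert-butoxide ((CH₃)₃CO⁻) < p-nitrophenoxide (p-O₂N–C₆H₄–O⁻) < benzoate (PhCOO⁻) < mesylate (OMs⁻)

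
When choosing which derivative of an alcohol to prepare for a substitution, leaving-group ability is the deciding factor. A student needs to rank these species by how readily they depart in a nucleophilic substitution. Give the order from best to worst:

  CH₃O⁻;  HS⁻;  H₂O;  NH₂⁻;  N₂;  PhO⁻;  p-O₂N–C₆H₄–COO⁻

N₂ > H₂O > p-O₂N–C₆H₄–COO⁻ > HS⁻ > PhO⁻ > CH₃O⁻ > NH₂⁻

N₂: no meaningful conjugate acid; N₂ departs as an exceptionally stable neutral molecule
H₂O: pKₐ(H₃O⁺) ≈ -1.7
p-O₂N–C₆H₄–COO⁻: pKₐ(p-nitrobenzoic acid) ≈ 3.4
HS⁻: pKₐ(H₂S) ≈ 7
PhO⁻: pKₐ(C₆H₅OH (phenol)) ≈ 10
CH₃O⁻: pKₐ(CH₃OH) ≈ 15.5
NH₂⁻: pKₐ(NH₃) ≈ 38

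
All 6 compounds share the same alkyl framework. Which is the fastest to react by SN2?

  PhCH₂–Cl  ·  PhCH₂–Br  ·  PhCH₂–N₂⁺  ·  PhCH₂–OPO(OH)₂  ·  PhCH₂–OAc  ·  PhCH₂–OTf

PhCH₂–N₂⁺

Identical carbon frameworks mean the comparison reduces to leaving-group quality.
Leaving-group ability tracks the stability of the departed species; conjugate-acid pKₐ is the usual yardstick (lower pKₐ → better LG).
PhCH₂–N₂⁺ loses N₂: no meaningful conjugate acid; N₂ departs as an exceptionally stable neutral molecule
PhCH₂–OTf loses OTf⁻: pKₐ(CF₃SO₃H (triflic acid)) ≈ -14
PhCH₂–Br loses Br⁻: pKₐ(HBr) ≈ -9
PhCH₂–Cl loses Cl⁻: pKₐ(HCl) ≈ -7
PhCH₂–OPO(OH)₂ loses H₂PO₄⁻: pKₐ(H₃PO₄) ≈ 2.1
PhCH₂–OAc loses AcO⁻: pKₐ(CH₃COOH) ≈ 4.8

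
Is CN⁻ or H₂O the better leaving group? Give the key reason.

H₂O

H₂O is the better leaving group.
pKₐ(H₃O⁺) ≈ -1.7 versus pKₐ(HCN) ≈ 9.2: H₂O is the much weaker base.
Neutral; leaves from a protonated alcohol (R–OH₂⁺).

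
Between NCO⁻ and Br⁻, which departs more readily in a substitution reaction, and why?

Br⁻

Br⁻ is the better leaving group.
pKₐ(HBr) ≈ -9 versus pKₐ(HOCN) ≈ 3.5: Br⁻ is the much weaker base.
Weak base; good leaving group.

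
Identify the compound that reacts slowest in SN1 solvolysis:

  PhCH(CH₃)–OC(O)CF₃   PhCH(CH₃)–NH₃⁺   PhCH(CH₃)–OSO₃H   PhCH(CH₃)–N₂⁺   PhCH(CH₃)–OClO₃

PhCH(CH₃)–NH₃⁺

With the same alkyl group throughout, only the leaving group differentiates the rates.
Leaving-group ability tracks the stability of the departed species; conjugate-acid pKₐ is the usual yardstick (lower pKₐ → better LG).
PhCH(CH₃)–N₂⁺ loses N₂: no meaningful conjugate acid; N₂ departs as an exceptionally stable neutral molecule
PhCH(CH₃)–OClO₃ loses ClO₄⁻: pKₐ(HClO₄) ≈ -10
PhCH(CH₃)–OSO₃H loses HSO₄⁻: pKₐ(H₂SO₄) ≈ -3
PhCH(CH₃)–OC(O)CF₃ loses CF₃COO⁻: pKₐ(CF₃COOH) ≈ 0.2
PhCH(CH₃)–NH₃⁺ loses NH₃: pKₐ(NH₄⁺) ≈ 9.2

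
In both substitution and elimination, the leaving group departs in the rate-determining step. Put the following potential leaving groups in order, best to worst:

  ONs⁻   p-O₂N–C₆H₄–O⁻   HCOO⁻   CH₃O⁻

Leaving-group ability tracks the stability of the departed species; conjugate-acid pKₐ is the usual yardstick (lower pKₐ → better LG).
ONs⁻: pKₐ(p-O₂NC₆H₄SO₃H) ≈ -3.5
HCOO⁻: pKₐ(HCOOH) ≈ 3.8
p-O₂N–C₆H₄–O⁻: pKₐ(p-nitrophenol) ≈ 7.2
CH₃O⁻: pKₐ(CH₃OH) ≈ 15.5

ONs⁻ > HCOO⁻ > p-O₂N–C₆H₄–O⁻ > CH₃O⁻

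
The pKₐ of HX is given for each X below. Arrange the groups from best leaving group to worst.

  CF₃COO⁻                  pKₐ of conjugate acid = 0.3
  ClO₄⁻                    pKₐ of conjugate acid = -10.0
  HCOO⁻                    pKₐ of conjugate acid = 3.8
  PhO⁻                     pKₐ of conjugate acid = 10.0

Lower conjugate-acid pKₐ ⇒ weaker base ⇒ better leaving group.
Sorting by the given values: ClO₄⁻ (-10.0), CF₃COO⁻ (0.3), HCOO⁻ (3.8), PhO⁻ (10.0).

ClO₄⁻ > CF₃COO⁻ > HCOO⁻ > PhO⁻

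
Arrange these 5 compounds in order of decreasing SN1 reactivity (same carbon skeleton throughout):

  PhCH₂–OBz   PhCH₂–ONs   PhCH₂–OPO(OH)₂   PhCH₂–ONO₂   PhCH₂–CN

PhCH₂–ONs > PhCH₂–ONO₂ > PhCH₂–OPO(OH)₂ > PhCH₂–OBz > PhCH₂–CN

Same R in every case — rank the leaving groups.
A good leaving group is a weak base: the lower the pKₐ of its conjugate acid, the more readily it departs.
PhCH₂–ONs loses ONs⁻: pKₐ(p-O₂NC₆H₄SO₃H) ≈ -3.5
PhCH₂–ONO₂ loses NO₃⁻: pKₐ(HNO₃) ≈ -1.3
PhCH₂–OPO(OH)₂ loses H₂PO₄⁻: pKₐ(H₃PO₄) ≈ 2.1
PhCH₂–OBz loses PhCOO⁻: pKₐ(C₆H₅COOH) ≈ 4.2
PhCH₂–CN loses CN⁻: pKₐ(HCN) ≈ 9.2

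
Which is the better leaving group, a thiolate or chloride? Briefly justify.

chloride is the better leaving group.
pKₐ(HCl) ≈ -7 versus pKₐ(RSH (a thiol)) ≈ 10.5: chloride is the much weaker base.
Moderately weak base.

chloride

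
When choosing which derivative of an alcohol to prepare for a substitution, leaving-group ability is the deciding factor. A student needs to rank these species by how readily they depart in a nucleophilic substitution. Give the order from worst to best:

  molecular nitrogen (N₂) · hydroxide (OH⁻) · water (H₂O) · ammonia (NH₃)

molecular nitrogen (N₂): no meaningful conjugate acid; N₂ departs as an exceptionally stable neutral molecule
water (H₂O): pKₐ(H₃O⁺) ≈ -1.7
ammonia (NH₃): pKₐ(NH₄⁺) ≈ 9.2
hydroxide (OH⁻): pKₐ(H₂O) ≈ 15.7
Listed from poorest to best leaving group as asked.

hydroxide (OH⁻) < ammonia (NH₃) < water (H₂O) < molecular nitrogen (N₂)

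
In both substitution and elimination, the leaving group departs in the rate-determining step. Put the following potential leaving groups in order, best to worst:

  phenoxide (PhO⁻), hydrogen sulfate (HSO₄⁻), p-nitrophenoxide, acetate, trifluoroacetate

hydrogen sulfate (HSO₄⁻) > trifluoroacetate > acetate > p-nitrophenoxide > phenoxide (PhO⁻)

Leaving-group ability tracks the stability of the departed species; conjugate-acid pKₐ is the usual yardstick (lower pKₐ → better LG).
hydrogen sulfate (HSO₄⁻): pKₐ(H₂SO₄) ≈ -3
trifluoroacetate: pKₐ(CF₃COOH) ≈ 0.2
acetate: pKₐ(CH₃COOH) ≈ 4.8
p-nitrophenoxide: pKₐ(p-nitrophenol) ≈ 7.2
phenoxide (PhO⁻): pKₐ(C₆H₅OH (phenol)) ≈ 10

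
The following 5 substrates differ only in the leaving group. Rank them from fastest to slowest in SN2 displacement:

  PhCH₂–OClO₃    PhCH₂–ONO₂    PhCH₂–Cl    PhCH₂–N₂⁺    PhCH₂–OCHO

PhCH₂–N₂⁺ > PhCH₂–OClO₃ > PhCH₂–Cl > PhCH₂–ONO₂ > PhCH₂–OCHO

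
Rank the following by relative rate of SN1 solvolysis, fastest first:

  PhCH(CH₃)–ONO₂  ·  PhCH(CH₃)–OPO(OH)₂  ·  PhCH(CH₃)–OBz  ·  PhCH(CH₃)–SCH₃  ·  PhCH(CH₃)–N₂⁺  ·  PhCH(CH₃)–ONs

PhCH(CH₃)–N₂⁺ > PhCH(CH₃)–ONs > PhCH(CH₃)–ONO₂ > PhCH(CH₃)–OPO(OH)₂ > PhCH(CH₃)–OBz > PhCH(CH₃)–SCH₃

The skeletons are identical, so relative rate is governed entirely by leaving-group ability.
A good leaving group is a weak base: the lower the pKₐ of its conjugate acid, the more readily it departs.
PhCH(CH₃)–N₂⁺ loses N₂: no meaningful conjugate acid; N₂ departs as an exceptionally stable neutral molecule
PhCH(CH₃)–ONs loses ONs⁻: pKₐ(p-O₂NC₆H₄SO₃H) ≈ -3.5
PhCH(CH₃)–ONO₂ loses NO₃⁻: pKₐ(HNO₃) ≈ -1.3
PhCH(CH₃)–OPO(OH)₂ loses H₂PO₄⁻: pKₐ(H₃PO₄) ≈ 2.1
PhCH(CH₃)–OBz loses PhCOO⁻: pKₐ(C₆H₅COOH) ≈ 4.2
PhCH(CH₃)–SCH₃ loses RS⁻: pKₐ(RSH (a thiol)) ≈ 10.5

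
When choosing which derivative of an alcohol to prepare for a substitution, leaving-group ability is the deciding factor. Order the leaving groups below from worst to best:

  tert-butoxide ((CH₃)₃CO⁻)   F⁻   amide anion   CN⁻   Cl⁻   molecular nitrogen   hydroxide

The more stable X⁻ (or X) is on its own — i.e. the weaker a base it is — the better a leaving group it makes.
molecular nitrogen: no meaningful conjugate acid; N₂ departs as an exceptionally stable neutral molecule
Cl⁻: pKₐ(HCl) ≈ -7
F⁻: pKₐ(HF) ≈ 3.2 — small and strongly basic; the poor halide leaving group
CN⁻: pKₐ(HCN) ≈ 9.2 — sp carbon stabilises the charge somewhat, but still a poor LG
hydroxide: pKₐ(H₂O) ≈ 15.7 — strong base; essentially never leaves without prior activation
tert-butoxide ((CH₃)₃CO⁻): pKₐ(t-BuOH) ≈ 18 — bulky, strongly basic alkoxide
amide anion: pKₐ(NH₃) ≈ 38 — extremely strong base; never a leaving group
Reversing gives the worst-to-best order requested.

amide anion < tert-butoxide ((CH₃)₃CO⁻) < hydroxide < CN⁻ < F⁻ < Cl⁻ < molecular nitrogen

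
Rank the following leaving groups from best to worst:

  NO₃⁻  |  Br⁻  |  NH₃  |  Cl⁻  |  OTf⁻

The more stable X⁻ (or X) is on its own — i.e. the weaker a base it is — the better a leaving group it makes.
OTf⁻: pKₐ(CF₃SO₃H (triflic acid)) ≈ -14
Br⁻: pKₐ(HBr) ≈ -9
Cl⁻: pKₐ(HCl) ≈ -7
NO₃⁻: pKₐ(HNO₃) ≈ -1.3
NH₃: pKₐ(NH₄⁺) ≈ 9.2

OTf⁻ > Br⁻ > Cl⁻ > NO₃⁻ > NH₃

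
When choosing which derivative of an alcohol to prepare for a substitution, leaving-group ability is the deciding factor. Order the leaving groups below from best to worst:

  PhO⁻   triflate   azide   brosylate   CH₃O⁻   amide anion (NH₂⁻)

triflate > brosylate > azide > PhO⁻ > CH₃O⁻ > amide anion (NH₂⁻)

Leaving-group ability tracks the stability of the departed species; conjugate-acid pKₐ is the usual yardstick (lower pKₐ → better LG).
triflate: pKₐ(CF₃SO₃H (triflic acid)) ≈ -14 — charge spread over three oxygens and a CF₃ group; the premier leaving group in synthesis
brosylate: pKₐ(p-BrC₆H₄SO₃H) ≈ -2.8
azide: pKₐ(HN₃) ≈ 4.7 — linear, resonance-stabilised
PhO⁻: pKₐ(C₆H₅OH (phenol)) ≈ 10 — resonance into the ring helps, but still a poor LG
CH₃O⁻: pKₐ(CH₃OH) ≈ 15.5 — strong base; alkoxides do not leave unassisted
amide anion (NH₂⁻): pKₐ(NH₃) ≈ 38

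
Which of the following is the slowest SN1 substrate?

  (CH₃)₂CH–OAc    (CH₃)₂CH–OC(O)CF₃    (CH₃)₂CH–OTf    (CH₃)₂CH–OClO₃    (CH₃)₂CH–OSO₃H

With the same alkyl group throughout, only the leaving group differentiates the rates.
The more stable X⁻ (or X) is on its own — i.e. the weaker a base it is — the better a leaving group it makes.
(CH₃)₂CH–OTf loses OTf⁻: pKₐ(CF₃SO₃H (triflic acid)) ≈ -14
(CH₃)₂CH–OClO₃ loses ClO₄⁻: pKₐ(HClO₄) ≈ -10
(CH₃)₂CH–OSO₃H loses HSO₄⁻: pKₐ(H₂SO₄) ≈ -3
(CH₃)₂CH–OC(O)CF₃ loses CF₃COO⁻: pKₐ(CF₃COOH) ≈ 0.2
(CH₃)₂CH–OAc loses AcO⁻: pKₐ(CH₃COOH) ≈ 4.8

(CH₃)₂CH–OAc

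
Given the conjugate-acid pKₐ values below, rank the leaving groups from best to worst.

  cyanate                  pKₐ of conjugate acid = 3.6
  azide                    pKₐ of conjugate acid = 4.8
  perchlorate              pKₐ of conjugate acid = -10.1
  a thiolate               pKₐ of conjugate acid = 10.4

Lower conjugate-acid pKₐ ⇒ weaker base ⇒ better leaving group.
Sorting by the given values: perchlorate (-10.1), cyanate (3.6), azide (4.8), a thiolate (10.4).

perchlorate > cyanate > azide > a thiolate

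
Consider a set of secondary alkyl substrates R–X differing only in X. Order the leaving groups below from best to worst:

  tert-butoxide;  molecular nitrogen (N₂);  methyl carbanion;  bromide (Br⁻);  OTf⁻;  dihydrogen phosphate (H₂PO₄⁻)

molecular nitrogen (N₂) > OTf⁻ > bromide (Br⁻) > dihydrogen phosphate (H₂PO₄⁻) > tert-butoxide > methyl carbanion

A good leaving group is a weak base: the lower the pKₐ of its conjugate acid, the more readily it departs.
molecular nitrogen (N₂): no meaningful conjugate acid; N₂ departs as an exceptionally stable neutral molecule
OTf⁻: pKₐ(CF₃SO₃H (triflic acid)) ≈ -14
bromide (Br⁻): pKₐ(HBr) ≈ -9
dihydrogen phosphate (H₂PO₄⁻): pKₐ(H₃PO₄) ≈ 2.1 — moderate base; biological leaving group after further activation
tert-butoxide: pKₐ(t-BuOH) ≈ 18
methyl carbanion: pKₐ(CH₄) ≈ 48 — unstabilised carbanion; the worst conceivable leaving group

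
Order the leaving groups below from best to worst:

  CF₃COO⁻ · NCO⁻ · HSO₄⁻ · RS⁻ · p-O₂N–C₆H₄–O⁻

The more stable X⁻ (or X) is on its own — i.e. the weaker a base it is — the better a leaving group it makes.
HSO₄⁻: pKₐ(H₂SO₄) ≈ -3
CF₃COO⁻: pKₐ(CF₃COOH) ≈ 0.2
NCO⁻: pKₐ(HOCN) ≈ 3.5
p-O₂N–C₆H₄–O⁻: pKₐ(p-nitrophenol) ≈ 7.2
RS⁻: pKₐ(RSH (a thiol)) ≈ 10.5

HSO₄⁻ > CF₃COO⁻ > NCO⁻ > p-O₂N–C₆H₄–O⁻ > RS⁻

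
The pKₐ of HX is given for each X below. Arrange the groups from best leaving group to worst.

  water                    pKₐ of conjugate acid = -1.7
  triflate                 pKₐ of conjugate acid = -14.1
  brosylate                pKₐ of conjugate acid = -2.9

triflate > brosylate > water

Lower conjugate-acid pKₐ ⇒ weaker base ⇒ better leaving group.
Sorting by the given values: triflate (-14.1), brosylate (-2.9), water (-1.7).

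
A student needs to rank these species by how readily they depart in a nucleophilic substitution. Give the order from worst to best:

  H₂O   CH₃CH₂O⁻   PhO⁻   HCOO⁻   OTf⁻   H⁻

H⁻ < CH₃CH₂O⁻ < PhO⁻ < HCOO⁻ < H₂O < OTf⁻

OTf⁻: pKₐ(CF₃SO₃H (triflic acid)) ≈ -14 — charge spread over three oxygens and a CF₃ group; the premier leaving group in synthesis
H₂O: pKₐ(H₃O⁺) ≈ -1.7
HCOO⁻: pKₐ(HCOOH) ≈ 3.8 — resonance-stabilised carboxylate
PhO⁻: pKₐ(C₆H₅OH (phenol)) ≈ 10 — resonance into the ring helps, but still a poor LG
CH₃CH₂O⁻: pKₐ(CH₃CH₂OH) ≈ 16
H⁻: pKₐ(H₂) ≈ 36 — extremely strong base; leaves only in special hydride-transfer contexts
Reversing gives the worst-to-best order requested.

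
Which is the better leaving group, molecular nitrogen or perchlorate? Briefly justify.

molecular nitrogen

molecular nitrogen is the better leaving group.
N₂ is the ultimate leaving group — it departs as an exceptionally stable neutral molecule, whereas perchlorate (pKₐ(HClO₄) ≈ -10) is far more basic.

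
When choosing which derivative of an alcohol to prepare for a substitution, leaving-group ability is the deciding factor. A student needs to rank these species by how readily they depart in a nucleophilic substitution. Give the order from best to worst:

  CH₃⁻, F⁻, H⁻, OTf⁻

Leaving-group ability tracks the stability of the departed species; conjugate-acid pKₐ is the usual yardstick (lower pKₐ → better LG).
OTf⁻: pKₐ(CF₃SO₃H (triflic acid)) ≈ -14
F⁻: pKₐ(HF) ≈ 3.2
H⁻: pKₐ(H₂) ≈ 36
CH₃⁻: pKₐ(CH₄) ≈ 48

OTf⁻ > F⁻ > H⁻ > CH₃⁻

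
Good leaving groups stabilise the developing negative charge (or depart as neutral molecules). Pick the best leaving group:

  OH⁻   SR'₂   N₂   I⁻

N₂

The more stable X⁻ (or X) is on its own — i.e. the weaker a base it is — the better a leaving group it makes.
N₂: no meaningful conjugate acid; N₂ departs as an exceptionally stable neutral molecule
I⁻: pKₐ(HI) ≈ -10
SR'₂: pKₐ(R'₂SH⁺) ≈ -7
OH⁻: pKₐ(H₂O) ≈ 15.7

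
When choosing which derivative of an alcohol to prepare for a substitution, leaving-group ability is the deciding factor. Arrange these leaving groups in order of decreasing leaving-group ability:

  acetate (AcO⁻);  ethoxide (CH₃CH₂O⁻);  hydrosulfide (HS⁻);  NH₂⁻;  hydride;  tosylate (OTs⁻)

tosylate (OTs⁻) > acetate (AcO⁻) > hydrosulfide (HS⁻) > ethoxide (CH₃CH₂O⁻) > hydride > NH₂⁻

A good leaving group is a weak base: the lower the pKₐ of its conjugate acid, the more readily it departs.
tosylate (OTs⁻): pKₐ(p-CH₃C₆H₄SO₃H (TsOH)) ≈ -2.8
acetate (AcO⁻): pKₐ(CH₃COOH) ≈ 4.8 — resonance-stabilised but still a weak base
hydrosulfide (HS⁻): pKₐ(H₂S) ≈ 7 — larger and more polarisable than the oxygen analogue
ethoxide (CH₃CH₂O⁻): pKₐ(CH₃CH₂OH) ≈ 16 — strong base; alkoxides do not leave unassisted
hydride: pKₐ(H₂) ≈ 36 — extremely strong base; leaves only in special hydride-transfer contexts
NH₂⁻: pKₐ(NH₃) ≈ 38 — extremely strong base; never a leaving group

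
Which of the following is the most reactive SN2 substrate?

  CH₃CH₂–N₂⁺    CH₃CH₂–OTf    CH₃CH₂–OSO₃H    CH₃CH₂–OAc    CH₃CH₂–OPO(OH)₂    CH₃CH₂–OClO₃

The skeletons are identical, so relative rate is governed entirely by leaving-group ability.
Rank by basicity of the departing species: weakest base leaves most easily.
CH₃CH₂–N₂⁺ loses N₂: no meaningful conjugate acid; N₂ departs as an exceptionally stable neutral molecule
CH₃CH₂–OTf loses OTf⁻: pKₐ(CF₃SO₃H (triflic acid)) ≈ -14
CH₃CH₂–OClO₃ loses ClO₄⁻: pKₐ(HClO₄) ≈ -10
CH₃CH₂–OSO₃H loses HSO₄⁻: pKₐ(H₂SO₄) ≈ -3
CH₃CH₂–OPO(OH)₂ loses H₂PO₄⁻: pKₐ(H₃PO₄) ≈ 2.1
CH₃CH₂–OAc loses AcO⁻: pKₐ(CH₃COOH) ≈ 4.8

CH₃CH₂–N₂⁺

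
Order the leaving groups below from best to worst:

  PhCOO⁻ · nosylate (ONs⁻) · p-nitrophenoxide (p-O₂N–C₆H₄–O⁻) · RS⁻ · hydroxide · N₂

N₂: no meaningful conjugate acid; N₂ departs as an exceptionally stable neutral molecule
nosylate (ONs⁻): pKₐ(p-O₂NC₆H₄SO₃H) ≈ -3.5 — p-nitro group further stabilises the sulfonate
PhCOO⁻: pKₐ(C₆H₅COOH) ≈ 4.2
p-nitrophenoxide (p-O₂N–C₆H₄–O⁻): pKₐ(p-nitrophenol) ≈ 7.2
RS⁻: pKₐ(RSH (a thiol)) ≈ 10.5 — moderately basic; rarely leaves without activation
hydroxide: pKₐ(H₂O) ≈ 15.7 — strong base; essentially never leaves without prior activation

N₂ > nosylate (ONs⁻) > PhCOO⁻ > p-nitrophenoxide (p-O₂N–C₆H₄–O⁻) > RS⁻ > hydroxide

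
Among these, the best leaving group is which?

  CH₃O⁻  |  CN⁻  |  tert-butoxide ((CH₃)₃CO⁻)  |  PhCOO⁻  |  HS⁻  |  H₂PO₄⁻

A good leaving group is a weak base: the lower the pKₐ of its conjugate acid, the more readily it departs.
H₂PO₄⁻: pKₐ(H₃PO₄) ≈ 2.1
PhCOO⁻: pKₐ(C₆H₅COOH) ≈ 4.2
HS⁻: pKₐ(H₂S) ≈ 7
CN⁻: pKₐ(HCN) ≈ 9.2
CH₃O⁻: pKₐ(CH₃OH) ≈ 15.5
tert-butoxide ((CH₃)₃CO⁻): pKₐ(t-BuOH) ≈ 18

H₂PO₄⁻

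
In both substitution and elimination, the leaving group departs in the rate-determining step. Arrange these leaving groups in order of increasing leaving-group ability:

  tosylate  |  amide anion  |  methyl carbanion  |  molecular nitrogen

methyl carbanion < amide anion < tosylate < molecular nitrogen

molecular nitrogen: no meaningful conjugate acid; N₂ departs as an exceptionally stable neutral molecule
tosylate: pKₐ(p-CH₃C₆H₄SO₃H (TsOH)) ≈ -2.8
amide anion: pKₐ(NH₃) ≈ 38
methyl carbanion: pKₐ(CH₄) ≈ 48
Reversing gives the worst-to-best order requested.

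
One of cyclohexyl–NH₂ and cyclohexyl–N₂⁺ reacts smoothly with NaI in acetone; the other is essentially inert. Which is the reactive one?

From cyclohexyl–NH₂ the departing group would be NH₂⁻ (pKₐ(NH₃) ≈ 38). Extremely strong base; never a leaving group.
From cyclohexyl–N₂⁺ the leaving group is N₂ (no meaningful conjugate acid; N₂ departs as an exceptionally stable neutral molecule).
(In practice cyclohexyl–N₂⁺ is made from cyclohexyl–NH₂ by diazotisation (NaNO₂ / HCl, 0 °C), generating a diazonium salt that expels N₂.)

cyclohexyl–N₂⁺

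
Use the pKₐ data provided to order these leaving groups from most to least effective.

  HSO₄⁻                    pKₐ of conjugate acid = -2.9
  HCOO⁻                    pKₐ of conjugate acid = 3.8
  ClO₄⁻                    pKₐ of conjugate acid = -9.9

Lower conjugate-acid pKₐ ⇒ weaker base ⇒ better leaving group.
Sorting by the given values: ClO₄⁻ (-9.9), HSO₄⁻ (-2.9), HCOO⁻ (3.8).

ClO₄⁻ > HSO₄⁻ > HCOO⁻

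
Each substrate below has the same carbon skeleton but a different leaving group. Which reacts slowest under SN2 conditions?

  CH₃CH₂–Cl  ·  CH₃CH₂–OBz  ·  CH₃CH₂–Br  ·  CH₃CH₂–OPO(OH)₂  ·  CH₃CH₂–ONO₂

Same R in every case — rank the leaving groups.
Leaving-group ability tracks the stability of the departed species; conjugate-acid pKₐ is the usual yardstick (lower pKₐ → better LG).
CH₃CH₂–Br loses Br⁻: pKₐ(HBr) ≈ -9
CH₃CH₂–Cl loses Cl⁻: pKₐ(HCl) ≈ -7
CH₃CH₂–ONO₂ loses NO₃⁻: pKₐ(HNO₃) ≈ -1.3
CH₃CH₂–OPO(OH)₂ loses H₂PO₄⁻: pKₐ(H₃PO₄) ≈ 2.1
CH₃CH₂–OBz loses PhCOO⁻: pKₐ(C₆H₅COOH) ≈ 4.2

CH₃CH₂–OBz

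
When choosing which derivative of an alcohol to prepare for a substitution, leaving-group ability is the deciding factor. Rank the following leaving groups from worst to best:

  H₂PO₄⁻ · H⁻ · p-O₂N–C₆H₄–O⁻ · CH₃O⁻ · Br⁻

H⁻ < CH₃O⁻ < p-O₂N–C₆H₄–O⁻ < H₂PO₄⁻ < Br⁻

A good leaving group is a weak base: the lower the pKₐ of its conjugate acid, the more readily it departs.
Br⁻: pKₐ(HBr) ≈ -9
H₂PO₄⁻: pKₐ(H₃PO₄) ≈ 2.1
p-O₂N–C₆H₄–O⁻: pKₐ(p-nitrophenol) ≈ 7.2
CH₃O⁻: pKₐ(CH₃OH) ≈ 15.5
H⁻: pKₐ(H₂) ≈ 36
The question asks for worst first, so the sequence is read in increasing leaving-group ability.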